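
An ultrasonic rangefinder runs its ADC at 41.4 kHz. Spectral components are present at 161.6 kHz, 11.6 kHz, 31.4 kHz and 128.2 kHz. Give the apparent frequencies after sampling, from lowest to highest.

4 kHz, 10 kHz, 11.6 kHz

fs/2 = 20.7 kHz.
161.6 kHz mod fs = 37.4 kHz.
37.4 kHz > fs/2 = 20.7 kHz, folds to fs − 37.4 kHz = 4 kHz.
11.6 kHz ≤ fs/2 = 20.7 kHz, passes unchanged.
31.4 kHz > fs/2 = 20.7 kHz, folds to fs − 31.4 kHz = 10 kHz.
128.2 kHz mod fs = 4 kHz.
4 kHz ≤ fs/2 = 20.7 kHz, appears at 4 kHz.
Distinct values: {4 kHz, 10 kHz, 11.6 kHz}.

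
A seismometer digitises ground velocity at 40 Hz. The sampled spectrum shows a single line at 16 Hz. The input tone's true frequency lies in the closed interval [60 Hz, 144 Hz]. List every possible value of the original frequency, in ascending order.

Frequencies that alias to 16 Hz are k·fs ± 16 Hz for integer k ≥ 0.
k=0: 16 Hz.
k=1: 24 Hz, 56 Hz.
k=2: 64 Hz, 96 Hz.
k=3: 104 Hz, 136 Hz.
k=4: 144 Hz, 176 Hz.
k=5: 184 Hz, 216 Hz.
Within [60 Hz, 144 Hz]: 64 Hz, 96 Hz, 104 Hz, 136 Hz, 144 Hz.

64 Hz, 96 Hz, 104 Hz, 136 Hz, 144 Hz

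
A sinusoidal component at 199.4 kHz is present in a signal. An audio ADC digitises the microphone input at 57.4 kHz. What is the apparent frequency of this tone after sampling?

199.4 kHz mod fs = 27.2 kHz.
27.2 kHz ≤ fs/2 = 28.7 kHz, appears at 27.2 kHz.

27.2 kHz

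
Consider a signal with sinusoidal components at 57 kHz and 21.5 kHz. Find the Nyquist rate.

Highest-frequency component: 57 kHz.
Nyquist rate = 2 × 57 kHz = 114 kHz.

114 kHz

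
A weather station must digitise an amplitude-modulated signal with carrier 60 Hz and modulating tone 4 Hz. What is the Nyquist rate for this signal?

128 Hz

AM sidebands sit at fc ± fm = 56 Hz and 64 Hz.
Highest-frequency component: 64 Hz.
Nyquist rate = 2 × 64 Hz = 128 Hz.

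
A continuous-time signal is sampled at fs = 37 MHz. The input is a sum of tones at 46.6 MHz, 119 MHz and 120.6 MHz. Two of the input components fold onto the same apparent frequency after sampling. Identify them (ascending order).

46.6 MHz, 120.6 MHz

fs/2 = 18.5 MHz.
46.6 MHz mod fs = 9.6 MHz.
9.6 MHz ≤ fs/2 = 18.5 MHz, appears at 9.6 MHz.
119 MHz mod fs = 8 MHz.
8 MHz ≤ fs/2 = 18.5 MHz, appears at 8 MHz.
120.6 MHz mod fs = 9.6 MHz.
9.6 MHz ≤ fs/2 = 18.5 MHz, appears at 9.6 MHz.
46.6 MHz and 120.6 MHz both map to 9.6 MHz.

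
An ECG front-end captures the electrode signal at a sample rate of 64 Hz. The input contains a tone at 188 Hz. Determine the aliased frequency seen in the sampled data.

4 Hz

188 Hz mod fs = 60 Hz.
60 Hz > fs/2 = 32 Hz, folds to fs − 60 Hz = 4 Hz.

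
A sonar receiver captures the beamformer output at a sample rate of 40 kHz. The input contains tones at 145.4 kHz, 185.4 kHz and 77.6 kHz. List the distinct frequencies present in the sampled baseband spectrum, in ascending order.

fs/2 = 20 kHz.
145.4 kHz mod fs = 25.4 kHz.
25.4 kHz > fs/2 = 20 kHz, folds to fs − 25.4 kHz = 14.6 kHz.
185.4 kHz mod fs = 25.4 kHz.
25.4 kHz > fs/2 = 20 kHz, folds to fs − 25.4 kHz = 14.6 kHz.
77.6 kHz mod fs = 37.6 kHz.
37.6 kHz > fs/2 = 20 kHz, folds to fs − 37.6 kHz = 2.4 kHz.
Distinct values: {2.4 kHz, 14.6 kHz}.

2.4 kHz, 14.6 kHz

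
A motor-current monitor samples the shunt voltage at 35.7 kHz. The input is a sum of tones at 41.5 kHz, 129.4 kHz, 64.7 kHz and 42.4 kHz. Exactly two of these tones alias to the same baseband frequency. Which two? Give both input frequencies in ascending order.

fs/2 = 17.85 kHz.
41.5 kHz mod fs = 5.8 kHz.
5.8 kHz ≤ fs/2 = 17.85 kHz, appears at 5.8 kHz.
129.4 kHz mod fs = 22.3 kHz.
22.3 kHz > fs/2 = 17.85 kHz, folds to fs − 22.3 kHz = 13.4 kHz.
64.7 kHz mod fs = 29 kHz.
29 kHz > fs/2 = 17.85 kHz, folds to fs − 29 kHz = 6.7 kHz.
42.4 kHz mod fs = 6.7 kHz.
6.7 kHz ≤ fs/2 = 17.85 kHz, appears at 6.7 kHz.
42.4 kHz and 64.7 kHz both map to 6.7 kHz.

42.4 kHz, 64.7 kHz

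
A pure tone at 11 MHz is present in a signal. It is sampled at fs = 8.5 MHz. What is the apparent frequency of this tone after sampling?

2.5 MHz

11 MHz mod fs = 2.5 MHz.
2.5 MHz ≤ fs/2 = 4.25 MHz, appears at 2.5 MHz.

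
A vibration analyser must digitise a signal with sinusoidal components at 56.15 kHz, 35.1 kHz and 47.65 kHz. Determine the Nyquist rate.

112.3 kHz

Highest-frequency component: 56.15 kHz.
Nyquist rate = 2 × 56.15 kHz = 112.3 kHz.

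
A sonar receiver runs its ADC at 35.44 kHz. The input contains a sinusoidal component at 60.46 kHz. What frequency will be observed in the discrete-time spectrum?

10.42 kHz

60.46 kHz mod fs = 25.02 kHz.
25.02 kHz > fs/2 = 17.72 kHz, folds to fs − 25.02 kHz = 10.42 kHz.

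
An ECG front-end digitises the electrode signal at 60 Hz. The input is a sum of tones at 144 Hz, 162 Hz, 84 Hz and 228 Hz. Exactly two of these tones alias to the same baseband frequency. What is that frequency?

fs/2 = 30 Hz.
144 Hz mod fs = 24 Hz.
24 Hz ≤ fs/2 = 30 Hz, appears at 24 Hz.
162 Hz mod fs = 42 Hz.
42 Hz > fs/2 = 30 Hz, folds to fs − 42 Hz = 18 Hz.
84 Hz mod fs = 24 Hz.
24 Hz ≤ fs/2 = 30 Hz, appears at 24 Hz.
228 Hz mod fs = 48 Hz.
48 Hz > fs/2 = 30 Hz, folds to fs − 48 Hz = 12 Hz.
84 Hz and 144 Hz both map to 24 Hz.

24 Hz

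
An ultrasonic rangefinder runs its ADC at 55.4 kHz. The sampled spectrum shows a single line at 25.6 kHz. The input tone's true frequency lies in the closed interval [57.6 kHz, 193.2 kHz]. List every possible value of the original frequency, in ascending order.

Frequencies that alias to 25.6 kHz are k·fs ± 25.6 kHz for integer k ≥ 0.
k=0: 25.6 kHz.
k=1: 29.8 kHz, 81 kHz.
k=2: 85.2 kHz, 136.4 kHz.
k=3: 140.6 kHz, 191.8 kHz.
k=4: 196 kHz, 247.2 kHz.
Within [57.6 kHz, 193.2 kHz]: 81 kHz, 85.2 kHz, 136.4 kHz, 140.6 kHz, 191.8 kHz.

81 kHz, 85.2 kHz, 136.4 kHz, 140.6 kHz, 191.8 kHz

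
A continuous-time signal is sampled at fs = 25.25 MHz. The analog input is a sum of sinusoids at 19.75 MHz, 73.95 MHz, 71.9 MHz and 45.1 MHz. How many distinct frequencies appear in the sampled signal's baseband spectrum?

fs/2 = 12.625 MHz.
19.75 MHz > fs/2 = 12.625 MHz, folds to fs − 19.75 MHz = 5.5 MHz.
73.95 MHz mod fs = 23.45 MHz.
23.45 MHz > fs/2 = 12.625 MHz, folds to fs − 23.45 MHz = 1.8 MHz.
71.9 MHz mod fs = 21.4 MHz.
21.4 MHz > fs/2 = 12.625 MHz, folds to fs − 21.4 MHz = 3.85 MHz.
45.1 MHz mod fs = 19.85 MHz.
19.85 MHz > fs/2 = 12.625 MHz, folds to fs − 19.85 MHz = 5.4 MHz.
Distinct values: {1.8 MHz, 3.85 MHz, 5.4 MHz, 5.5 MHz} → 4.

4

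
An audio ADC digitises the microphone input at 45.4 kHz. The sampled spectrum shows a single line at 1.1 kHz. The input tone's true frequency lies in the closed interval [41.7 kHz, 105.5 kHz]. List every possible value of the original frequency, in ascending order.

Frequencies that alias to 1.1 kHz are k·fs ± 1.1 kHz for integer k ≥ 0.
k=0: 1.1 kHz.
k=1: 44.3 kHz, 46.5 kHz.
k=2: 89.7 kHz, 91.9 kHz.
k=3: 135.1 kHz, 137.3 kHz.
Within [41.7 kHz, 105.5 kHz]: 44.3 kHz, 46.5 kHz, 89.7 kHz, 91.9 kHz.

44.3 kHz, 46.5 kHz, 89.7 kHz, 91.9 kHz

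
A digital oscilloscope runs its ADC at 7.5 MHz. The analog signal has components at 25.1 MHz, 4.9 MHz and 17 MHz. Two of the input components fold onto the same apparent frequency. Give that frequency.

fs/2 = 3.75 MHz.
25.1 MHz mod fs = 2.6 MHz.
2.6 MHz ≤ fs/2 = 3.75 MHz, appears at 2.6 MHz.
4.9 MHz > fs/2 = 3.75 MHz, folds to fs − 4.9 MHz = 2.6 MHz.
17 MHz mod fs = 2 MHz.
2 MHz ≤ fs/2 = 3.75 MHz, appears at 2 MHz.
4.9 MHz and 25.1 MHz both map to 2.6 MHz.

2.6 MHz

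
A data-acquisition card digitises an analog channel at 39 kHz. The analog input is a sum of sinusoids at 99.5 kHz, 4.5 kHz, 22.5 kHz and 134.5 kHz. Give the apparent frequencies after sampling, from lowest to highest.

4.5 kHz, 16.5 kHz, 17.5 kHz

fs/2 = 19.5 kHz.
99.5 kHz mod fs = 21.5 kHz.
21.5 kHz > fs/2 = 19.5 kHz, folds to fs − 21.5 kHz = 17.5 kHz.
4.5 kHz ≤ fs/2 = 19.5 kHz, passes unchanged.
22.5 kHz > fs/2 = 19.5 kHz, folds to fs − 22.5 kHz = 16.5 kHz.
134.5 kHz mod fs = 17.5 kHz.
17.5 kHz ≤ fs/2 = 19.5 kHz, appears at 17.5 kHz.
Distinct values: {4.5 kHz, 16.5 kHz, 17.5 kHz}.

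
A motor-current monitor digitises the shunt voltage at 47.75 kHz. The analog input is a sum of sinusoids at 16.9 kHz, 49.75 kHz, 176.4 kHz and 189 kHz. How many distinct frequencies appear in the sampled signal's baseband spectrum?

3

fs/2 = 23.875 kHz.
16.9 kHz ≤ fs/2 = 23.875 kHz, passes unchanged.
49.75 kHz mod fs = 2 kHz.
2 kHz ≤ fs/2 = 23.875 kHz, appears at 2 kHz.
176.4 kHz mod fs = 33.15 kHz.
33.15 kHz > fs/2 = 23.875 kHz, folds to fs − 33.15 kHz = 14.6 kHz.
189 kHz mod fs = 45.75 kHz.
45.75 kHz > fs/2 = 23.875 kHz, folds to fs − 45.75 kHz = 2 kHz.
Distinct values: {2 kHz, 14.6 kHz, 16.9 kHz} → 3.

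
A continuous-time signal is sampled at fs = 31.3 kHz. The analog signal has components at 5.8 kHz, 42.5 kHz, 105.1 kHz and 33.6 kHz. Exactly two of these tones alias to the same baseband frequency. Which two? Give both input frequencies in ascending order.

fs/2 = 15.65 kHz.
5.8 kHz ≤ fs/2 = 15.65 kHz, passes unchanged.
42.5 kHz mod fs = 11.2 kHz.
11.2 kHz ≤ fs/2 = 15.65 kHz, appears at 11.2 kHz.
105.1 kHz mod fs = 11.2 kHz.
11.2 kHz ≤ fs/2 = 15.65 kHz, appears at 11.2 kHz.
33.6 kHz mod fs = 2.3 kHz.
2.3 kHz ≤ fs/2 = 15.65 kHz, appears at 2.3 kHz.
42.5 kHz and 105.1 kHz both map to 11.2 kHz.

42.5 kHz, 105.1 kHz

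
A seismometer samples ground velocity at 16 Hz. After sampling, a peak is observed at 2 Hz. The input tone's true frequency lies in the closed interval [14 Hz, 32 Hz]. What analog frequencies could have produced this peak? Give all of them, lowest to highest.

14 Hz, 18 Hz, 30 Hz

Frequencies that alias to 2 Hz are k·fs ± 2 Hz for integer k ≥ 0.
k=0: 2 Hz.
k=1: 14 Hz, 18 Hz.
k=2: 30 Hz, 34 Hz.
k=3: 46 Hz, 50 Hz.
Within [14 Hz, 32 Hz]: 14 Hz, 18 Hz, 30 Hz.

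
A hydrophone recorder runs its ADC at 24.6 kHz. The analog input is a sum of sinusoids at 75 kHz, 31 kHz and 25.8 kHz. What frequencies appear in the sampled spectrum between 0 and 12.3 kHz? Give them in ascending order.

1.2 kHz, 6.4 kHz

fs/2 = 12.3 kHz.
75 kHz mod fs = 1.2 kHz.
1.2 kHz ≤ fs/2 = 12.3 kHz, appears at 1.2 kHz.
31 kHz mod fs = 6.4 kHz.
6.4 kHz ≤ fs/2 = 12.3 kHz, appears at 6.4 kHz.
25.8 kHz mod fs = 1.2 kHz.
1.2 kHz ≤ fs/2 = 12.3 kHz, appears at 1.2 kHz.
Distinct values: {1.2 kHz, 6.4 kHz}.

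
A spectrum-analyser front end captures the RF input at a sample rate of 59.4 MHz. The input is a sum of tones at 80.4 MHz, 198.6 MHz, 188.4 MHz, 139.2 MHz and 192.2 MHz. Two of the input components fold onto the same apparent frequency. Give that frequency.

fs/2 = 29.7 MHz.
80.4 MHz mod fs = 21 MHz.
21 MHz ≤ fs/2 = 29.7 MHz, appears at 21 MHz.
198.6 MHz mod fs = 20.4 MHz.
20.4 MHz ≤ fs/2 = 29.7 MHz, appears at 20.4 MHz.
188.4 MHz mod fs = 10.2 MHz.
10.2 MHz ≤ fs/2 = 29.7 MHz, appears at 10.2 MHz.
139.2 MHz mod fs = 20.4 MHz.
20.4 MHz ≤ fs/2 = 29.7 MHz, appears at 20.4 MHz.
192.2 MHz mod fs = 14 MHz.
14 MHz ≤ fs/2 = 29.7 MHz, appears at 14 MHz.
139.2 MHz and 198.6 MHz both map to 20.4 MHz.

20.4 MHz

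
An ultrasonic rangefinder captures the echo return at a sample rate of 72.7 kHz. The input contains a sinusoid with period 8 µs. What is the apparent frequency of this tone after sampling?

T = 8 µs → f = 1/T = 125 kHz.
125 kHz mod fs = 52.3 kHz.
52.3 kHz > fs/2 = 36.35 kHz, folds to fs − 52.3 kHz = 20.4 kHz.

20.4 kHz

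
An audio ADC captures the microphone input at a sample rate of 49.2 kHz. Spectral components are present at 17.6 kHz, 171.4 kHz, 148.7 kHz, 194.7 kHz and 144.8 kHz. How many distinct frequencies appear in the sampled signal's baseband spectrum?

fs/2 = 24.6 kHz.
17.6 kHz ≤ fs/2 = 24.6 kHz, passes unchanged.
171.4 kHz mod fs = 23.8 kHz.
23.8 kHz ≤ fs/2 = 24.6 kHz, appears at 23.8 kHz.
148.7 kHz mod fs = 1.1 kHz.
1.1 kHz ≤ fs/2 = 24.6 kHz, appears at 1.1 kHz.
194.7 kHz mod fs = 47.1 kHz.
47.1 kHz > fs/2 = 24.6 kHz, folds to fs − 47.1 kHz = 2.1 kHz.
144.8 kHz mod fs = 46.4 kHz.
46.4 kHz > fs/2 = 24.6 kHz, folds to fs − 46.4 kHz = 2.8 kHz.
Distinct values: {1.1 kHz, 2.1 kHz, 2.8 kHz, 17.6 kHz, 23.8 kHz} → 5.

5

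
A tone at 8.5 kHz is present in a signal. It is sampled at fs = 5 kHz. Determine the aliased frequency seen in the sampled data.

1.5 kHz

8.5 kHz mod fs = 3.5 kHz.
3.5 kHz > fs/2 = 2.5 kHz, folds to fs − 3.5 kHz = 1.5 kHz.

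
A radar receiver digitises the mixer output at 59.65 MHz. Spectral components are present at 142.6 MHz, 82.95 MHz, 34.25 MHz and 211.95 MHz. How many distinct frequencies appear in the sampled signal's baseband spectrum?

fs/2 = 29.825 MHz.
142.6 MHz mod fs = 23.3 MHz.
23.3 MHz ≤ fs/2 = 29.825 MHz, appears at 23.3 MHz.
82.95 MHz mod fs = 23.3 MHz.
23.3 MHz ≤ fs/2 = 29.825 MHz, appears at 23.3 MHz.
34.25 MHz > fs/2 = 29.825 MHz, folds to fs − 34.25 MHz = 25.4 MHz.
211.95 MHz mod fs = 33 MHz.
33 MHz > fs/2 = 29.825 MHz, folds to fs − 33 MHz = 26.65 MHz.
Distinct values: {23.3 MHz, 25.4 MHz, 26.65 MHz} → 3.

3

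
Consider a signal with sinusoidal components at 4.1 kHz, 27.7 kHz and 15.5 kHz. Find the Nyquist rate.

55.4 kHz

Highest-frequency component: 27.7 kHz.
Nyquist rate = 2 × 27.7 kHz = 55.4 kHz.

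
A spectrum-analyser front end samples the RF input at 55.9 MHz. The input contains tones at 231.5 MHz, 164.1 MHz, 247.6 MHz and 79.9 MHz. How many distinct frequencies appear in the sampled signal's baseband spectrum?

fs/2 = 27.95 MHz.
231.5 MHz mod fs = 7.9 MHz.
7.9 MHz ≤ fs/2 = 27.95 MHz, appears at 7.9 MHz.
164.1 MHz mod fs = 52.3 MHz.
52.3 MHz > fs/2 = 27.95 MHz, folds to fs − 52.3 MHz = 3.6 MHz.
247.6 MHz mod fs = 24 MHz.
24 MHz ≤ fs/2 = 27.95 MHz, appears at 24 MHz.
79.9 MHz mod fs = 24 MHz.
24 MHz ≤ fs/2 = 27.95 MHz, appears at 24 MHz.
Distinct values: {3.6 MHz, 7.9 MHz, 24 MHz} → 3.

3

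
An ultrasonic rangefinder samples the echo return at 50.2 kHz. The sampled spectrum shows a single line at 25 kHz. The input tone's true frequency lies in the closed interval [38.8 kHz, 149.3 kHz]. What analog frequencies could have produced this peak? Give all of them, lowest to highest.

Frequencies that alias to 25 kHz are k·fs ± 25 kHz for integer k ≥ 0.
k=0: 25 kHz.
k=1: 25.2 kHz, 75.2 kHz.
k=2: 75.4 kHz, 125.4 kHz.
k=3: 125.6 kHz, 175.6 kHz.
k=4: 175.8 kHz, 225.8 kHz.
Within [38.8 kHz, 149.3 kHz]: 75.2 kHz, 75.4 kHz, 125.4 kHz, 125.6 kHz.

75.2 kHz, 75.4 kHz, 125.4 kHz, 125.6 kHz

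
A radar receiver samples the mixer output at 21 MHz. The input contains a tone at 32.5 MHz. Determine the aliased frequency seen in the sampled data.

32.5 MHz mod fs = 11.5 MHz.
11.5 MHz > fs/2 = 10.5 MHz, folds to fs − 11.5 MHz = 9.5 MHz.

9.5 MHz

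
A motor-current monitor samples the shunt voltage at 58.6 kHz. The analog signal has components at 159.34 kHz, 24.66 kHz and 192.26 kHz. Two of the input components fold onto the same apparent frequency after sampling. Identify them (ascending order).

159.34 kHz, 192.26 kHz

fs/2 = 29.3 kHz.
159.34 kHz mod fs = 42.14 kHz.
42.14 kHz > fs/2 = 29.3 kHz, folds to fs − 42.14 kHz = 16.46 kHz.
24.66 kHz ≤ fs/2 = 29.3 kHz, passes unchanged.
192.26 kHz mod fs = 16.46 kHz.
16.46 kHz ≤ fs/2 = 29.3 kHz, appears at 16.46 kHz.
159.34 kHz and 192.26 kHz both map to 16.46 kHz.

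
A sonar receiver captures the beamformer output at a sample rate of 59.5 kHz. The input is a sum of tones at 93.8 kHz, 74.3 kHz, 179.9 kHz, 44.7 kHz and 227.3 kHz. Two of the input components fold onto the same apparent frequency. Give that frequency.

fs/2 = 29.75 kHz.
93.8 kHz mod fs = 34.3 kHz.
34.3 kHz > fs/2 = 29.75 kHz, folds to fs − 34.3 kHz = 25.2 kHz.
74.3 kHz mod fs = 14.8 kHz.
14.8 kHz ≤ fs/2 = 29.75 kHz, appears at 14.8 kHz.
179.9 kHz mod fs = 1.4 kHz.
1.4 kHz ≤ fs/2 = 29.75 kHz, appears at 1.4 kHz.
44.7 kHz > fs/2 = 29.75 kHz, folds to fs − 44.7 kHz = 14.8 kHz.
227.3 kHz mod fs = 48.8 kHz.
48.8 kHz > fs/2 = 29.75 kHz, folds to fs − 48.8 kHz = 10.7 kHz.
44.7 kHz and 74.3 kHz both map to 14.8 kHz.

14.8 kHz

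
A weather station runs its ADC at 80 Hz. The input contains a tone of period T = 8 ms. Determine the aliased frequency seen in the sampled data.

35 Hz

T = 8 ms → f = 1/T = 125 Hz.
125 Hz mod fs = 45 Hz.
45 Hz > fs/2 = 40 Hz, folds to fs − 45 Hz = 35 Hz.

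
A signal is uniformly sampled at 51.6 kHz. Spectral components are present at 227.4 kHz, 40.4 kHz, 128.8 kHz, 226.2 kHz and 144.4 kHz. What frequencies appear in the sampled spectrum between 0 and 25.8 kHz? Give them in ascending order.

10.4 kHz, 11.2 kHz, 19.8 kHz, 21 kHz, 25.6 kHz

fs/2 = 25.8 kHz.
227.4 kHz mod fs = 21 kHz.
21 kHz ≤ fs/2 = 25.8 kHz, appears at 21 kHz.
40.4 kHz > fs/2 = 25.8 kHz, folds to fs − 40.4 kHz = 11.2 kHz.
128.8 kHz mod fs = 25.6 kHz.
25.6 kHz ≤ fs/2 = 25.8 kHz, appears at 25.6 kHz.
226.2 kHz mod fs = 19.8 kHz.
19.8 kHz ≤ fs/2 = 25.8 kHz, appears at 19.8 kHz.
144.4 kHz mod fs = 41.2 kHz.
41.2 kHz > fs/2 = 25.8 kHz, folds to fs − 41.2 kHz = 10.4 kHz.
Distinct values: {10.4 kHz, 11.2 kHz, 19.8 kHz, 21 kHz, 25.6 kHz}.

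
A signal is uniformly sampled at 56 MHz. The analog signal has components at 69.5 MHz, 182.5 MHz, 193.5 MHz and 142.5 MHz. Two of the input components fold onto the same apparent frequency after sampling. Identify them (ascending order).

fs/2 = 28 MHz.
69.5 MHz mod fs = 13.5 MHz.
13.5 MHz ≤ fs/2 = 28 MHz, appears at 13.5 MHz.
182.5 MHz mod fs = 14.5 MHz.
14.5 MHz ≤ fs/2 = 28 MHz, appears at 14.5 MHz.
193.5 MHz mod fs = 25.5 MHz.
25.5 MHz ≤ fs/2 = 28 MHz, appears at 25.5 MHz.
142.5 MHz mod fs = 30.5 MHz.
30.5 MHz > fs/2 = 28 MHz, folds to fs − 30.5 MHz = 25.5 MHz.
142.5 MHz and 193.5 MHz both map to 25.5 MHz.

142.5 MHz, 193.5 MHz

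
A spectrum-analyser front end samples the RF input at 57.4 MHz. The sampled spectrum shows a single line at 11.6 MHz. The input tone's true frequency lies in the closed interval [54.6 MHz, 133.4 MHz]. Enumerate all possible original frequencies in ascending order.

69 MHz, 103.2 MHz, 126.4 MHz

Frequencies that alias to 11.6 MHz are k·fs ± 11.6 MHz for integer k ≥ 0.
k=0: 11.6 MHz.
k=1: 45.8 MHz, 69 MHz.
k=2: 103.2 MHz, 126.4 MHz.
k=3: 160.6 MHz, 183.8 MHz.
Within [54.6 MHz, 133.4 MHz]: 69 MHz, 103.2 MHz, 126.4 MHz.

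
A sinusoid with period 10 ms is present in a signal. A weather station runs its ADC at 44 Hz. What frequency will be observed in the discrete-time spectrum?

12 Hz

T = 10 ms → f = 1/T = 100 Hz.
100 Hz mod fs = 12 Hz.
12 Hz ≤ fs/2 = 22 Hz, appears at 12 Hz.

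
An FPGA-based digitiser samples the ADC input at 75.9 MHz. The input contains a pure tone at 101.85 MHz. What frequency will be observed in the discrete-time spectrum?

101.85 MHz mod fs = 25.95 MHz.
25.95 MHz ≤ fs/2 = 37.95 MHz, appears at 25.95 MHz.

25.95 MHz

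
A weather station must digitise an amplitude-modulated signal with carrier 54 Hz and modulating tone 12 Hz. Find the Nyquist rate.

132 Hz

AM sidebands sit at fc ± fm = 42 Hz and 66 Hz.
Highest-frequency component: 66 Hz.
Nyquist rate = 2 × 66 Hz = 132 Hz.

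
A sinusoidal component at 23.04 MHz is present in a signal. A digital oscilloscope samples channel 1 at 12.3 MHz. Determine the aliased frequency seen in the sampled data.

23.04 MHz mod fs = 10.74 MHz.
10.74 MHz > fs/2 = 6.15 MHz, folds to fs − 10.74 MHz = 1.56 MHz.

1.56 MHz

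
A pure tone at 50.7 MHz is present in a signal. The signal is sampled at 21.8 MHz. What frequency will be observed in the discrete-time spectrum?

7.1 MHz

50.7 MHz mod fs = 7.1 MHz.
7.1 MHz ≤ fs/2 = 10.9 MHz, appears at 7.1 MHz.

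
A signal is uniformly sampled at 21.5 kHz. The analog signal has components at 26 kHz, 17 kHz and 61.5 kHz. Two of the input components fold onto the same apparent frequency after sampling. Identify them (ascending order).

fs/2 = 10.75 kHz.
26 kHz mod fs = 4.5 kHz.
4.5 kHz ≤ fs/2 = 10.75 kHz, appears at 4.5 kHz.
17 kHz > fs/2 = 10.75 kHz, folds to fs − 17 kHz = 4.5 kHz.
61.5 kHz mod fs = 18.5 kHz.
18.5 kHz > fs/2 = 10.75 kHz, folds to fs − 18.5 kHz = 3 kHz.
17 kHz and 26 kHz both map to 4.5 kHz.

17 kHz, 26 kHz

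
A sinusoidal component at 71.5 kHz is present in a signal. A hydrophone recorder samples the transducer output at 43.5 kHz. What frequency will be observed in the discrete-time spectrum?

71.5 kHz mod fs = 28 kHz.
28 kHz > fs/2 = 21.75 kHz, folds to fs − 28 kHz = 15.5 kHz.

15.5 kHz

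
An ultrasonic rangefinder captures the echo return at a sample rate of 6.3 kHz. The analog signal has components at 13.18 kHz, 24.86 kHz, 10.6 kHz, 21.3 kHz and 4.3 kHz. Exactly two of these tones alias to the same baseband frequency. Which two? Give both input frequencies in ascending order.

4.3 kHz, 10.6 kHz

fs/2 = 3.15 kHz.
13.18 kHz mod fs = 0.58 kHz.
0.58 kHz ≤ fs/2 = 3.15 kHz, appears at 0.58 kHz.
24.86 kHz mod fs = 5.96 kHz.
5.96 kHz > fs/2 = 3.15 kHz, folds to fs − 5.96 kHz = 0.34 kHz.
10.6 kHz mod fs = 4.3 kHz.
4.3 kHz > fs/2 = 3.15 kHz, folds to fs − 4.3 kHz = 2 kHz.
21.3 kHz mod fs = 2.4 kHz.
2.4 kHz ≤ fs/2 = 3.15 kHz, appears at 2.4 kHz.
4.3 kHz > fs/2 = 3.15 kHz, folds to fs − 4.3 kHz = 2 kHz.
4.3 kHz and 10.6 kHz both map to 2 kHz.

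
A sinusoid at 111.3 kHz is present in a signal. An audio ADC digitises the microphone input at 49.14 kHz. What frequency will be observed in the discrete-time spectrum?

13.02 kHz

111.3 kHz mod fs = 13.02 kHz.
13.02 kHz ≤ fs/2 = 24.57 kHz, appears at 13.02 kHz.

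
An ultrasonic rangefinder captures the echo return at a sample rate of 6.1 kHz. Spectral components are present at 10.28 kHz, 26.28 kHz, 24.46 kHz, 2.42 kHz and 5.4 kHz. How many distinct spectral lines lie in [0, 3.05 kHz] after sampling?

fs/2 = 3.05 kHz.
10.28 kHz mod fs = 4.18 kHz.
4.18 kHz > fs/2 = 3.05 kHz, folds to fs − 4.18 kHz = 1.92 kHz.
26.28 kHz mod fs = 1.88 kHz.
1.88 kHz ≤ fs/2 = 3.05 kHz, appears at 1.88 kHz.
24.46 kHz mod fs = 0.06 kHz.
0.06 kHz ≤ fs/2 = 3.05 kHz, appears at 0.06 kHz.
2.42 kHz ≤ fs/2 = 3.05 kHz, passes unchanged.
5.4 kHz > fs/2 = 3.05 kHz, folds to fs − 5.4 kHz = 0.7 kHz.
Distinct values: {0.06 kHz, 0.7 kHz, 1.88 kHz, 1.92 kHz, 2.42 kHz} → 5.

5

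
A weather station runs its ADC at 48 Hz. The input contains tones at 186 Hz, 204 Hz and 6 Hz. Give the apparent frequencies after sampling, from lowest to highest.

6 Hz, 12 Hz

fs/2 = 24 Hz.
186 Hz mod fs = 42 Hz.
42 Hz > fs/2 = 24 Hz, folds to fs − 42 Hz = 6 Hz.
204 Hz mod fs = 12 Hz.
12 Hz ≤ fs/2 = 24 Hz, appears at 12 Hz.
6 Hz ≤ fs/2 = 24 Hz, passes unchanged.
Distinct values: {6 Hz, 12 Hz}.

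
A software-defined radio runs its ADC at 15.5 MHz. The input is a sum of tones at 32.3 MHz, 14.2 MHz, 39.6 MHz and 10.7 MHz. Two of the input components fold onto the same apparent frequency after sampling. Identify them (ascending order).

fs/2 = 7.75 MHz.
32.3 MHz mod fs = 1.3 MHz.
1.3 MHz ≤ fs/2 = 7.75 MHz, appears at 1.3 MHz.
14.2 MHz > fs/2 = 7.75 MHz, folds to fs − 14.2 MHz = 1.3 MHz.
39.6 MHz mod fs = 8.6 MHz.
8.6 MHz > fs/2 = 7.75 MHz, folds to fs − 8.6 MHz = 6.9 MHz.
10.7 MHz > fs/2 = 7.75 MHz, folds to fs − 10.7 MHz = 4.8 MHz.
14.2 MHz and 32.3 MHz both map to 1.3 MHz.

14.2 MHz, 32.3 MHz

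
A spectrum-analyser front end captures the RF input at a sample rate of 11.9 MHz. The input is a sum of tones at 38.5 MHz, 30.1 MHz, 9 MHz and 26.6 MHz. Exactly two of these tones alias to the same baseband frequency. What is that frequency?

2.8 MHz

fs/2 = 5.95 MHz.
38.5 MHz mod fs = 2.8 MHz.
2.8 MHz ≤ fs/2 = 5.95 MHz, appears at 2.8 MHz.
30.1 MHz mod fs = 6.3 MHz.
6.3 MHz > fs/2 = 5.95 MHz, folds to fs − 6.3 MHz = 5.6 MHz.
9 MHz > fs/2 = 5.95 MHz, folds to fs − 9 MHz = 2.9 MHz.
26.6 MHz mod fs = 2.8 MHz.
2.8 MHz ≤ fs/2 = 5.95 MHz, appears at 2.8 MHz.
26.6 MHz and 38.5 MHz both map to 2.8 MHz.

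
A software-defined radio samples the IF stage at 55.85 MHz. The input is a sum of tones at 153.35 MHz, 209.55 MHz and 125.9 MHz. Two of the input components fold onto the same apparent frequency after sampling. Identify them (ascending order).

125.9 MHz, 153.35 MHz

fs/2 = 27.925 MHz.
153.35 MHz mod fs = 41.65 MHz.
41.65 MHz > fs/2 = 27.925 MHz, folds to fs − 41.65 MHz = 14.2 MHz.
209.55 MHz mod fs = 42 MHz.
42 MHz > fs/2 = 27.925 MHz, folds to fs − 42 MHz = 13.85 MHz.
125.9 MHz mod fs = 14.2 MHz.
14.2 MHz ≤ fs/2 = 27.925 MHz, appears at 14.2 MHz.
125.9 MHz and 153.35 MHz both map to 14.2 MHz.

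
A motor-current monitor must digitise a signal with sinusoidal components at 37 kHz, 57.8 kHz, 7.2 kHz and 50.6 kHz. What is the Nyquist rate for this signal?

115.6 kHz

Highest-frequency component: 57.8 kHz.
Nyquist rate = 2 × 57.8 kHz = 115.6 kHz.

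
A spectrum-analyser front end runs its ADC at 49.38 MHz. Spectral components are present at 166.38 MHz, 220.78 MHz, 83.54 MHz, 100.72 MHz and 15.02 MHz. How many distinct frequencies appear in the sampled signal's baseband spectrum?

5

fs/2 = 24.69 MHz.
166.38 MHz mod fs = 18.24 MHz.
18.24 MHz ≤ fs/2 = 24.69 MHz, appears at 18.24 MHz.
220.78 MHz mod fs = 23.26 MHz.
23.26 MHz ≤ fs/2 = 24.69 MHz, appears at 23.26 MHz.
83.54 MHz mod fs = 34.16 MHz.
34.16 MHz > fs/2 = 24.69 MHz, folds to fs − 34.16 MHz = 15.22 MHz.
100.72 MHz mod fs = 1.96 MHz.
1.96 MHz ≤ fs/2 = 24.69 MHz, appears at 1.96 MHz.
15.02 MHz ≤ fs/2 = 24.69 MHz, passes unchanged.
Distinct values: {1.96 MHz, 15.02 MHz, 15.22 MHz, 18.24 MHz, 23.26 MHz} → 5.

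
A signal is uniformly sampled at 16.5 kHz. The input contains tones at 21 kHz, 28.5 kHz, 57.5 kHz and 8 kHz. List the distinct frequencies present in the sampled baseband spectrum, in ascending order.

fs/2 = 8.25 kHz.
21 kHz mod fs = 4.5 kHz.
4.5 kHz ≤ fs/2 = 8.25 kHz, appears at 4.5 kHz.
28.5 kHz mod fs = 12 kHz.
12 kHz > fs/2 = 8.25 kHz, folds to fs − 12 kHz = 4.5 kHz.
57.5 kHz mod fs = 8 kHz.
8 kHz ≤ fs/2 = 8.25 kHz, appears at 8 kHz.
8 kHz ≤ fs/2 = 8.25 kHz, passes unchanged.
Distinct values: {4.5 kHz, 8 kHz}.

4.5 kHz, 8 kHz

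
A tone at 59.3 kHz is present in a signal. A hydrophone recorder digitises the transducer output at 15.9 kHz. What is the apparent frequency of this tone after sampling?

4.3 kHz

59.3 kHz mod fs = 11.6 kHz.
11.6 kHz > fs/2 = 7.95 kHz, folds to fs − 11.6 kHz = 4.3 kHz.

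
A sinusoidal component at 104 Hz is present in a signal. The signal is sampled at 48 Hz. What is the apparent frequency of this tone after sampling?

8 Hz

104 Hz mod fs = 8 Hz.
8 Hz ≤ fs/2 = 24 Hz, appears at 8 Hz.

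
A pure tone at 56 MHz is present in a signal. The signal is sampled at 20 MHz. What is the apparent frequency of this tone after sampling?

4 MHz

56 MHz mod fs = 16 MHz.
16 MHz > fs/2 = 10 MHz, folds to fs − 16 MHz = 4 MHz.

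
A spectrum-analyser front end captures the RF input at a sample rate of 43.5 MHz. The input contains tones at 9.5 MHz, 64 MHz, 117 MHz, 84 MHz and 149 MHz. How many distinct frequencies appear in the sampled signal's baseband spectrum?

fs/2 = 21.75 MHz.
9.5 MHz ≤ fs/2 = 21.75 MHz, passes unchanged.
64 MHz mod fs = 20.5 MHz.
20.5 MHz ≤ fs/2 = 21.75 MHz, appears at 20.5 MHz.
117 MHz mod fs = 30 MHz.
30 MHz > fs/2 = 21.75 MHz, folds to fs − 30 MHz = 13.5 MHz.
84 MHz mod fs = 40.5 MHz.
40.5 MHz > fs/2 = 21.75 MHz, folds to fs − 40.5 MHz = 3 MHz.
149 MHz mod fs = 18.5 MHz.
18.5 MHz ≤ fs/2 = 21.75 MHz, appears at 18.5 MHz.
Distinct values: {3 MHz, 9.5 MHz, 13.5 MHz, 18.5 MHz, 20.5 MHz} → 5.

5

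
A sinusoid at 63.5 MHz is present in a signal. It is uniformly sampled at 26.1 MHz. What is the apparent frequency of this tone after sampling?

11.3 MHz

63.5 MHz mod fs = 11.3 MHz.
11.3 MHz ≤ fs/2 = 13.05 MHz, appears at 11.3 MHz.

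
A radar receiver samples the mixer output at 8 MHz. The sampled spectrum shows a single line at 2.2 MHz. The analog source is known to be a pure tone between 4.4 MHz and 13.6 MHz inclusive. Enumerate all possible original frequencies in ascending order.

5.8 MHz, 10.2 MHz

Frequencies that alias to 2.2 MHz are k·fs ± 2.2 MHz for integer k ≥ 0.
k=0: 2.2 MHz.
k=1: 5.8 MHz, 10.2 MHz.
k=2: 13.8 MHz, 18.2 MHz.
Within [4.4 MHz, 13.6 MHz]: 5.8 MHz, 10.2 MHz.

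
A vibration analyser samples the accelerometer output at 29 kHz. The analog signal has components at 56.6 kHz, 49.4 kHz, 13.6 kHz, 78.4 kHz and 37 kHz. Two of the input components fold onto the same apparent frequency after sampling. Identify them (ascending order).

49.4 kHz, 78.4 kHz

fs/2 = 14.5 kHz.
56.6 kHz mod fs = 27.6 kHz.
27.6 kHz > fs/2 = 14.5 kHz, folds to fs − 27.6 kHz = 1.4 kHz.
49.4 kHz mod fs = 20.4 kHz.
20.4 kHz > fs/2 = 14.5 kHz, folds to fs − 20.4 kHz = 8.6 kHz.
13.6 kHz ≤ fs/2 = 14.5 kHz, passes unchanged.
78.4 kHz mod fs = 20.4 kHz.
20.4 kHz > fs/2 = 14.5 kHz, folds to fs − 20.4 kHz = 8.6 kHz.
37 kHz mod fs = 8 kHz.
8 kHz ≤ fs/2 = 14.5 kHz, appears at 8 kHz.
49.4 kHz and 78.4 kHz both map to 8.6 kHz.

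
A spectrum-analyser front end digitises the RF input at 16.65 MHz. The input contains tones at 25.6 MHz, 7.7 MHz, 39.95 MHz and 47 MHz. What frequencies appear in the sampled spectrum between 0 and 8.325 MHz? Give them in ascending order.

2.95 MHz, 6.65 MHz, 7.7 MHz

fs/2 = 8.325 MHz.
25.6 MHz mod fs = 8.95 MHz.
8.95 MHz > fs/2 = 8.325 MHz, folds to fs − 8.95 MHz = 7.7 MHz.
7.7 MHz ≤ fs/2 = 8.325 MHz, passes unchanged.
39.95 MHz mod fs = 6.65 MHz.
6.65 MHz ≤ fs/2 = 8.325 MHz, appears at 6.65 MHz.
47 MHz mod fs = 13.7 MHz.
13.7 MHz > fs/2 = 8.325 MHz, folds to fs − 13.7 MHz = 2.95 MHz.
Distinct values: {2.95 MHz, 6.65 MHz, 7.7 MHz}.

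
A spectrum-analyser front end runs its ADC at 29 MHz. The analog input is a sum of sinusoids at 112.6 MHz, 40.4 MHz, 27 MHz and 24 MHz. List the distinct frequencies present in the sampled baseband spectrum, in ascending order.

fs/2 = 14.5 MHz.
112.6 MHz mod fs = 25.6 MHz.
25.6 MHz > fs/2 = 14.5 MHz, folds to fs − 25.6 MHz = 3.4 MHz.
40.4 MHz mod fs = 11.4 MHz.
11.4 MHz ≤ fs/2 = 14.5 MHz, appears at 11.4 MHz.
27 MHz > fs/2 = 14.5 MHz, folds to fs − 27 MHz = 2 MHz.
24 MHz > fs/2 = 14.5 MHz, folds to fs − 24 MHz = 5 MHz.
Distinct values: {2 MHz, 3.4 MHz, 5 MHz, 11.4 MHz}.

2 MHz, 3.4 MHz, 5 MHz, 11.4 MHz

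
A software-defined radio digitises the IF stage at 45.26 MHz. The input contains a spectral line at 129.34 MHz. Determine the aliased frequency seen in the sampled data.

129.34 MHz mod fs = 38.82 MHz.
38.82 MHz > fs/2 = 22.63 MHz, folds to fs − 38.82 MHz = 6.44 MHz.

6.44 MHz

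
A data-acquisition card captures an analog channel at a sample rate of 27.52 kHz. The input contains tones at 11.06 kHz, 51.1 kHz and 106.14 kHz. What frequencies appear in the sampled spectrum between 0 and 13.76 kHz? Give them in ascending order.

fs/2 = 13.76 kHz.
11.06 kHz ≤ fs/2 = 13.76 kHz, passes unchanged.
51.1 kHz mod fs = 23.58 kHz.
23.58 kHz > fs/2 = 13.76 kHz, folds to fs − 23.58 kHz = 3.94 kHz.
106.14 kHz mod fs = 23.58 kHz.
23.58 kHz > fs/2 = 13.76 kHz, folds to fs − 23.58 kHz = 3.94 kHz.
Distinct values: {3.94 kHz, 11.06 kHz}.

3.94 kHz, 11.06 kHz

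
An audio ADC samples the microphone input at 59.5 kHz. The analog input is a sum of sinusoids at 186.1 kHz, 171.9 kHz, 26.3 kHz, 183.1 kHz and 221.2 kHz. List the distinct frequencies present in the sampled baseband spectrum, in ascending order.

fs/2 = 29.75 kHz.
186.1 kHz mod fs = 7.6 kHz.
7.6 kHz ≤ fs/2 = 29.75 kHz, appears at 7.6 kHz.
171.9 kHz mod fs = 52.9 kHz.
52.9 kHz > fs/2 = 29.75 kHz, folds to fs − 52.9 kHz = 6.6 kHz.
26.3 kHz ≤ fs/2 = 29.75 kHz, passes unchanged.
183.1 kHz mod fs = 4.6 kHz.
4.6 kHz ≤ fs/2 = 29.75 kHz, appears at 4.6 kHz.
221.2 kHz mod fs = 42.7 kHz.
42.7 kHz > fs/2 = 29.75 kHz, folds to fs − 42.7 kHz = 16.8 kHz.
Distinct values: {4.6 kHz, 6.6 kHz, 7.6 kHz, 16.8 kHz, 26.3 kHz}.

4.6 kHz, 6.6 kHz, 7.6 kHz, 16.8 kHz, 26.3 kHz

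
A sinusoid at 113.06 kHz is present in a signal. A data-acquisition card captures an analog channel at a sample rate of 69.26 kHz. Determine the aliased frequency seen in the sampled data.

113.06 kHz mod fs = 43.8 kHz.
43.8 kHz > fs/2 = 34.63 kHz, folds to fs − 43.8 kHz = 25.46 kHz.

25.46 kHz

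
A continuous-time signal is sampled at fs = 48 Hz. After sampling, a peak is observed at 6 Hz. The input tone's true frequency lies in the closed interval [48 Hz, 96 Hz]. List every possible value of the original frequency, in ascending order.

Frequencies that alias to 6 Hz are k·fs ± 6 Hz for integer k ≥ 0.
k=0: 6 Hz.
k=1: 42 Hz, 54 Hz.
k=2: 90 Hz, 102 Hz.
k=3: 138 Hz, 150 Hz.
Within [48 Hz, 96 Hz]: 54 Hz, 90 Hz.

54 Hz, 90 Hz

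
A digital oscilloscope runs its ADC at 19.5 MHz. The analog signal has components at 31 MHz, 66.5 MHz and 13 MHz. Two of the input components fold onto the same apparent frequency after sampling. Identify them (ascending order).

31 MHz, 66.5 MHz

fs/2 = 9.75 MHz.
31 MHz mod fs = 11.5 MHz.
11.5 MHz > fs/2 = 9.75 MHz, folds to fs − 11.5 MHz = 8 MHz.
66.5 MHz mod fs = 8 MHz.
8 MHz ≤ fs/2 = 9.75 MHz, appears at 8 MHz.
13 MHz > fs/2 = 9.75 MHz, folds to fs − 13 MHz = 6.5 MHz.
31 MHz and 66.5 MHz both map to 8 MHz.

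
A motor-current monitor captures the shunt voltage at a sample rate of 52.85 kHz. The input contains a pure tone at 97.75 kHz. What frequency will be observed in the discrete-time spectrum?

7.95 kHz

97.75 kHz mod fs = 44.9 kHz.
44.9 kHz > fs/2 = 26.425 kHz, folds to fs − 44.9 kHz = 7.95 kHz.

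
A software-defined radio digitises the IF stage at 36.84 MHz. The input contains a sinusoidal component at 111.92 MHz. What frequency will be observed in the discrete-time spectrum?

111.92 MHz mod fs = 1.4 MHz.
1.4 MHz ≤ fs/2 = 18.42 MHz, appears at 1.4 MHz.

1.4 MHz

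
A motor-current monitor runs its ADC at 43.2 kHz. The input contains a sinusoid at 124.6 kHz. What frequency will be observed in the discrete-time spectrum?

5 kHz

124.6 kHz mod fs = 38.2 kHz.
38.2 kHz > fs/2 = 21.6 kHz, folds to fs − 38.2 kHz = 5 kHz.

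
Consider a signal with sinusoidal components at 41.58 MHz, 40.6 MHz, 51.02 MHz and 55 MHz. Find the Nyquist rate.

Highest-frequency component: 55 MHz.
Nyquist rate = 2 × 55 MHz = 110 MHz.

110 MHz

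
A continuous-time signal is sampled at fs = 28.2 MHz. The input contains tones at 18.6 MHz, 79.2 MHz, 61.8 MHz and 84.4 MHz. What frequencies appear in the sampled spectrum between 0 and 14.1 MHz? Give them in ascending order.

fs/2 = 14.1 MHz.
18.6 MHz > fs/2 = 14.1 MHz, folds to fs − 18.6 MHz = 9.6 MHz.
79.2 MHz mod fs = 22.8 MHz.
22.8 MHz > fs/2 = 14.1 MHz, folds to fs − 22.8 MHz = 5.4 MHz.
61.8 MHz mod fs = 5.4 MHz.
5.4 MHz ≤ fs/2 = 14.1 MHz, appears at 5.4 MHz.
84.4 MHz mod fs = 28 MHz.
28 MHz > fs/2 = 14.1 MHz, folds to fs − 28 MHz = 0.2 MHz.
Distinct values: {0.2 MHz, 5.4 MHz, 9.6 MHz}.

0.2 MHz, 5.4 MHz, 9.6 MHz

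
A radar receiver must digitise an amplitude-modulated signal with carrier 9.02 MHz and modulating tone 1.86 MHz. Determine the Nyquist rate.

AM sidebands sit at fc ± fm = 7.16 MHz and 10.88 MHz.
Highest-frequency component: 10.88 MHz.
Nyquist rate = 2 × 10.88 MHz = 21.76 MHz.

21.76 MHz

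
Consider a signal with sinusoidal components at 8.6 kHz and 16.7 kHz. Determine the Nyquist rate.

33.4 kHz

Highest-frequency component: 16.7 kHz.
Nyquist rate = 2 × 16.7 kHz = 33.4 kHz.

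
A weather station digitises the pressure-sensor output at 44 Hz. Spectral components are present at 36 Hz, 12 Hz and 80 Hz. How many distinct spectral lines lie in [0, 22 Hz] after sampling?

fs/2 = 22 Hz.
36 Hz > fs/2 = 22 Hz, folds to fs − 36 Hz = 8 Hz.
12 Hz ≤ fs/2 = 22 Hz, passes unchanged.
80 Hz mod fs = 36 Hz.
36 Hz > fs/2 = 22 Hz, folds to fs − 36 Hz = 8 Hz.
Distinct values: {8 Hz, 12 Hz} → 2.

2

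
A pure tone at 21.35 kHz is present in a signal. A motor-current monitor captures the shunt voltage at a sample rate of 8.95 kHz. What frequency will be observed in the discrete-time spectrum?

3.45 kHz

21.35 kHz mod fs = 3.45 kHz.
3.45 kHz ≤ fs/2 = 4.475 kHz, appears at 3.45 kHz.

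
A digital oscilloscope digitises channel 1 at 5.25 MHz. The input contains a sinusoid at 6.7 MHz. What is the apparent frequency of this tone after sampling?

1.45 MHz

6.7 MHz mod fs = 1.45 MHz.
1.45 MHz ≤ fs/2 = 2.625 MHz, appears at 1.45 MHz.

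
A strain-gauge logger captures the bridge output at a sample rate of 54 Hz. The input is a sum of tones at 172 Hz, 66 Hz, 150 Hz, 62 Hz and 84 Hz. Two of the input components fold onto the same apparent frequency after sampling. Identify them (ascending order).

66 Hz, 150 Hz

fs/2 = 27 Hz.
172 Hz mod fs = 10 Hz.
10 Hz ≤ fs/2 = 27 Hz, appears at 10 Hz.
66 Hz mod fs = 12 Hz.
12 Hz ≤ fs/2 = 27 Hz, appears at 12 Hz.
150 Hz mod fs = 42 Hz.
42 Hz > fs/2 = 27 Hz, folds to fs − 42 Hz = 12 Hz.
62 Hz mod fs = 8 Hz.
8 Hz ≤ fs/2 = 27 Hz, appears at 8 Hz.
84 Hz mod fs = 30 Hz.
30 Hz > fs/2 = 27 Hz, folds to fs − 30 Hz = 24 Hz.
66 Hz and 150 Hz both map to 12 Hz.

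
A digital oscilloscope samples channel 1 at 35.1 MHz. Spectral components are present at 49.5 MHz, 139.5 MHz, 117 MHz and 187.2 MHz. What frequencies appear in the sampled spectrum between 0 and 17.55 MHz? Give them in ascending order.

0.9 MHz, 11.7 MHz, 14.4 MHz

fs/2 = 17.55 MHz.
49.5 MHz mod fs = 14.4 MHz.
14.4 MHz ≤ fs/2 = 17.55 MHz, appears at 14.4 MHz.
139.5 MHz mod fs = 34.2 MHz.
34.2 MHz > fs/2 = 17.55 MHz, folds to fs − 34.2 MHz = 0.9 MHz.
117 MHz mod fs = 11.7 MHz.
11.7 MHz ≤ fs/2 = 17.55 MHz, appears at 11.7 MHz.
187.2 MHz mod fs = 11.7 MHz.
11.7 MHz ≤ fs/2 = 17.55 MHz, appears at 11.7 MHz.
Distinct values: {0.9 MHz, 11.7 MHz, 14.4 MHz}.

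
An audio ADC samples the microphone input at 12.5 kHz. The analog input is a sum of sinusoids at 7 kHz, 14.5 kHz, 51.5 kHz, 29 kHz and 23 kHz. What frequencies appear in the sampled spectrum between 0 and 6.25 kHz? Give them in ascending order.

fs/2 = 6.25 kHz.
7 kHz > fs/2 = 6.25 kHz, folds to fs − 7 kHz = 5.5 kHz.
14.5 kHz mod fs = 2 kHz.
2 kHz ≤ fs/2 = 6.25 kHz, appears at 2 kHz.
51.5 kHz mod fs = 1.5 kHz.
1.5 kHz ≤ fs/2 = 6.25 kHz, appears at 1.5 kHz.
29 kHz mod fs = 4 kHz.
4 kHz ≤ fs/2 = 6.25 kHz, appears at 4 kHz.
23 kHz mod fs = 10.5 kHz.
10.5 kHz > fs/2 = 6.25 kHz, folds to fs − 10.5 kHz = 2 kHz.
Distinct values: {1.5 kHz, 2 kHz, 4 kHz, 5.5 kHz}.

1.5 kHz, 2 kHz, 4 kHz, 5.5 kHz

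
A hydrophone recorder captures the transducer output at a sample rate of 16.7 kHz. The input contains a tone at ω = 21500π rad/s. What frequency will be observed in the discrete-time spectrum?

ω = 21500π rad/s → f = ω/(2π) = 10750 Hz = 10.75 kHz.
10.75 kHz > fs/2 = 8.35 kHz, folds to fs − 10.75 kHz = 5.95 kHz.

5.95 kHz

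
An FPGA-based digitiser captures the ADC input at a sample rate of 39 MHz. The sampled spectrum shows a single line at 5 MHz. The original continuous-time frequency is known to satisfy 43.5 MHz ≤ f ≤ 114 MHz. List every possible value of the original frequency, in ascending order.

44 MHz, 73 MHz, 83 MHz, 112 MHz

Frequencies that alias to 5 MHz are k·fs ± 5 MHz for integer k ≥ 0.
k=0: 5 MHz.
k=1: 34 MHz, 44 MHz.
k=2: 73 MHz, 83 MHz.
k=3: 112 MHz, 122 MHz.
k=4: 151 MHz, 161 MHz.
Within [43.5 MHz, 114 MHz]: 44 MHz, 73 MHz, 83 MHz, 112 MHz.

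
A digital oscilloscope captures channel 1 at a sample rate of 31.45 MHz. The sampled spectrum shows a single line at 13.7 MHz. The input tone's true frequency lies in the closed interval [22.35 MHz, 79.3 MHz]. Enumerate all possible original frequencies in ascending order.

Frequencies that alias to 13.7 MHz are k·fs ± 13.7 MHz for integer k ≥ 0.
k=0: 13.7 MHz.
k=1: 17.75 MHz, 45.15 MHz.
k=2: 49.2 MHz, 76.6 MHz.
k=3: 80.65 MHz, 108.05 MHz.
Within [22.35 MHz, 79.3 MHz]: 45.15 MHz, 49.2 MHz, 76.6 MHz.

45.15 MHz, 49.2 MHz, 76.6 MHz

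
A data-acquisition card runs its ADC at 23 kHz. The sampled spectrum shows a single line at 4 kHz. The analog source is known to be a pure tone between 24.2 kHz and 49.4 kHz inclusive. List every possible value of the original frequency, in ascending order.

Frequencies that alias to 4 kHz are k·fs ± 4 kHz for integer k ≥ 0.
k=0: 4 kHz.
k=1: 19 kHz, 27 kHz.
k=2: 42 kHz, 50 kHz.
k=3: 65 kHz, 73 kHz.
Within [24.2 kHz, 49.4 kHz]: 27 kHz, 42 kHz.

27 kHz, 42 kHz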